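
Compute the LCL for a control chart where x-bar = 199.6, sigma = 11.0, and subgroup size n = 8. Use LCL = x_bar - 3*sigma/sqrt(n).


LCL = 199.6 - 3 * 11.0 / sqrt(8)

187.93


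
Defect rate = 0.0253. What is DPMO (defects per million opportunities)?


DPMO = defect_rate * 1000000 = 0.0253 * 1000000

25300


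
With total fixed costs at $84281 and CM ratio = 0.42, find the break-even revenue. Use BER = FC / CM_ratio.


Formula: BER = Fixed Costs / Contribution Margin Ratio
BER = $84281 / 0.42
BER = $200669.05 (to the nearest cent)

$200669.05


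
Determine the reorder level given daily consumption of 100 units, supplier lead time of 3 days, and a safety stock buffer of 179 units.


Formula: ROP = (Daily Demand * Lead Time) + Safety Stock
Demand during lead time = 100 * 3 = 300 units
ROP = 300 + 179 = 479 units

479 units


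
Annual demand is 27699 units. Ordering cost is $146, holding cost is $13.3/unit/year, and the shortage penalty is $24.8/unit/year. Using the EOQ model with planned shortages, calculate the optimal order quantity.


Formula: EOQ* = sqrt(2DS/H) * sqrt((H+P)/P)
Base EOQ = sqrt(2*27699*146/13.3) = 779.83 units
Correction = sqrt((13.3+24.8)/24.8) = 1.23947
EOQ* = 779.83 * 1.23947 = 966.6 units

966.6 units


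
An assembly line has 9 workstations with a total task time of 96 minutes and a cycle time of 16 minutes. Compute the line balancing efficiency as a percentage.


Formula: Efficiency = Sum of Task Times / (N_stations * CT) * 100
Total station capacity = 9 stations * 16 min = 144 min
Efficiency = 96 / 144 * 100 = 66.7%

66.7%


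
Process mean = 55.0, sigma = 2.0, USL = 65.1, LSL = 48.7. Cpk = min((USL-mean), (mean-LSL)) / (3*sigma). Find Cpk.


Cpu = (65.1 - 55.0) / (3 * 2.0) = 1.68
Cpl = (55.0 - 48.7) / (3 * 2.0) = 1.05
Cpk = min(1.68, 1.05) = 1.05

1.05


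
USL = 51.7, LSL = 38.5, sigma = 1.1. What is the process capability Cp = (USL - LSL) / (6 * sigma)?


Cp = (51.7 - 38.5) / (6 * 1.1)

2.0


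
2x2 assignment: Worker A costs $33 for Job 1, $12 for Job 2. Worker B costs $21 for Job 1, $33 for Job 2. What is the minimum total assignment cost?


Option 1: A->1 + B->2 = $33 + $33 = $66
Option 2: A->2 + B->1 = $12 + $21 = $33
Min cost = min($66, $33) = $33

$33


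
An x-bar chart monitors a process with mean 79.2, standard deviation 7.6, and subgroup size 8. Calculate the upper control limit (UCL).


UCL = 79.2 + 3 * 7.6 / sqrt(8)

87.26


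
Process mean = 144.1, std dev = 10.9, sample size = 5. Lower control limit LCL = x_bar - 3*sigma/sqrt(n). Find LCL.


LCL = 144.1 - 3 * 10.9 / sqrt(5)

129.48


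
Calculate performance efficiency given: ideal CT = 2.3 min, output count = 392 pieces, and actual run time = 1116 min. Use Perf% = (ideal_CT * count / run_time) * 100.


Formula: Performance = (Ideal CT * Total Count) / Run Time * 100
Ideal output time = 2.3 * 392 = 901.6 min
Performance = 901.6 / 1116 * 100 = 80.8%

80.8%


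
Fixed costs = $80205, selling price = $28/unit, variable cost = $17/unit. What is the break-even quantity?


Formula: BEQ = Fixed Costs / (Price - Variable Cost)
Contribution margin = $28 - $17 = $11/unit
BEQ = ceil($80205 / $11/unit) = ceil(7291.36) = 7292 units

7292 units


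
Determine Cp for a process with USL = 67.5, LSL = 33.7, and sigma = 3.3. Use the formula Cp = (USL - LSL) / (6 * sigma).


Cp = (67.5 - 33.7) / (6 * 3.3)

1.71


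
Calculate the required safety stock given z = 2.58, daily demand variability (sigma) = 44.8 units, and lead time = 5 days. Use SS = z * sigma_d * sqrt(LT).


Formula: SS = z * sigma_d * sqrt(LT)
sqrt(LT) = sqrt(5) = 2.2361
SS = 2.58 * 44.8 * 2.2361
SS = 258.5 units

258.5 units


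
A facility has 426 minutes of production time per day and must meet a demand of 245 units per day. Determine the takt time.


Formula: Takt Time = Available Production Time / Customer Demand
Takt = 426 min/day / 245 units/day
Takt = 1.74 min/unit

1.74 min/unit


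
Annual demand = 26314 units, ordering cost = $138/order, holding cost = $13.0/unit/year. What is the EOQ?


Formula: EOQ = sqrt(2 * D * S / H)
Numerator: 2 * 26314 * 138 = 7262664
2DS/H = 7262664 / 13.0 = 558666.5
EOQ = sqrt(558666.5) = 747.4 units

747.4 units


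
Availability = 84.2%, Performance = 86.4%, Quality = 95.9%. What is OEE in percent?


Formula: OEE = Availability * Performance * Quality / 10000
A * P = 84.2% * 86.4% / 100 = 72.75%
OEE = 72.75% * 95.9% / 100 = 69.8%

69.8%


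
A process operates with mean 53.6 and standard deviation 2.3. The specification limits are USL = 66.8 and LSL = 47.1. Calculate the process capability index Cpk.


Cpu = (66.8 - 53.6) / (3 * 2.3) = 1.91
Cpl = (53.6 - 47.1) / (3 * 2.3) = 0.94
Cpk = min(1.91, 0.94) = 0.94

0.94


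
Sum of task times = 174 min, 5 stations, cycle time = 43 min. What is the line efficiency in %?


Formula: Efficiency = Sum of Task Times / (N_stations * CT) * 100
Total station capacity = 5 stations * 43 min = 215 min
Efficiency = 174 / 215 * 100 = 80.9%

80.9%


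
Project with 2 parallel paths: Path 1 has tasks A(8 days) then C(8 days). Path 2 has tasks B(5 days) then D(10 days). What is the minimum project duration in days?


Path 1 = 8 + 8 = 16 days
Path 2 = 5 + 10 = 15 days
Duration = max(16, 15) = 16 days

16 days


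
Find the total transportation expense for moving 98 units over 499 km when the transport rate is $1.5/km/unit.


TC = dist * cost * units = 499 * 1.5 * 98 = $73353.00

$73353.00


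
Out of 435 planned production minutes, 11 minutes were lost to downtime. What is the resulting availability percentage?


Formula: Availability = (Planned Time - Downtime) / Planned Time * 100
Uptime = 435 - 11 = 424 min
Availability = 424 / 435 * 100 = 97.5%

97.5%


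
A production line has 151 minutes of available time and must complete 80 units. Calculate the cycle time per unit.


Formula: CT = Available Time / Number of Units
CT = 151 min / 80 units
CT = 1.89 min/unit

1.89 min/unit


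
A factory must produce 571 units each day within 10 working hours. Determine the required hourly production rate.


Formula: Production Rate = Daily Demand / Available Hours
Rate = 571 units/day / 10 hours/day
Rate = 57.1 units/hour

57.1 units/hour


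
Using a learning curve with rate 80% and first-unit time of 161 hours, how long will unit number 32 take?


Formula: T_n = T_1 * (learning_rate)^(log2(n)) where learning_rate = rate/100
Doublings = log2(32) = 5
T_n = 161 * 0.8^5
T_n = 161 * 0.3277 = 52.8 hours

52.8 hours


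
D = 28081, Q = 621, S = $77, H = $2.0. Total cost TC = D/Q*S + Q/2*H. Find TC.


TC = 28081/621 * 77 + 621/2 * 2.0

$4102.86


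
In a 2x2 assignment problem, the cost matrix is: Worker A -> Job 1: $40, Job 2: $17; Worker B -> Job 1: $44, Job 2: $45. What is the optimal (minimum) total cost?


Option 1: A->1 + B->2 = $40 + $45 = $85
Option 2: A->2 + B->1 = $17 + $44 = $61
Min cost = min($85, $61) = $61

$61


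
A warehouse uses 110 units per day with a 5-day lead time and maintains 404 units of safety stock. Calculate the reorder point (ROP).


Formula: ROP = (Daily Demand * Lead Time) + Safety Stock
Demand during lead time = 110 * 5 = 550 units
ROP = 550 + 404 = 954 units

954 units


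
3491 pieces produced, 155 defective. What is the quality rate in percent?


Formula: Quality Rate = Good Pieces / Total Pieces * 100
Good pieces = 3491 - 155 = 3336
QR = 3336 / 3491 * 100 = 95.6%

95.6%


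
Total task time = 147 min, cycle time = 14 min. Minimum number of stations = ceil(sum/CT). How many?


Formula: N_min = ceil(Sum of Task Times / Cycle Time)
N_min = ceil(147 min / 14 min) = ceil(10.5)
N_min = 11 stations

11


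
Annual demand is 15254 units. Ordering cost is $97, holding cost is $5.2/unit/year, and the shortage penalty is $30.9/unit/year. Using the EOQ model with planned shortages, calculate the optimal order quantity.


Formula: EOQ* = sqrt(2DS/H) * sqrt((H+P)/P)
Base EOQ = sqrt(2*15254*97/5.2) = 754.38 units
Correction = sqrt((5.2+30.9)/30.9) = 1.08087
EOQ* = 754.38 * 1.08087 = 815.4 units

815.4 units


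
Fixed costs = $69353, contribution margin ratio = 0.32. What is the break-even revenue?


Formula: BER = Fixed Costs / Contribution Margin Ratio
BER = $69353 / 0.32
BER = $216728.13 (to the nearest cent)

$216728.13


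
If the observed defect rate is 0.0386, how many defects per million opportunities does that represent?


DPMO = defect_rate * 1000000 = 0.0386 * 1000000

38600


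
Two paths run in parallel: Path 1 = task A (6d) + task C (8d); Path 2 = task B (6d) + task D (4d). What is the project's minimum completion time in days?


Path 1 = 6 + 8 = 14 days
Path 2 = 6 + 4 = 10 days
Duration = max(14, 10) = 14 days

14 days


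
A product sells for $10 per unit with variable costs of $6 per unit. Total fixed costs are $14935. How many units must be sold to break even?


Formula: BEQ = Fixed Costs / (Price - Variable Cost)
Contribution margin = $10 - $6 = $4/unit
BEQ = ceil($14935 / $4/unit) = ceil(3733.75) = 3734 units

3734 units


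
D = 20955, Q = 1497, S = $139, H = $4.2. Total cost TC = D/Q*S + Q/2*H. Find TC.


TC = 20955/1497 * 139 + 1497/2 * 4.2

$5089.42


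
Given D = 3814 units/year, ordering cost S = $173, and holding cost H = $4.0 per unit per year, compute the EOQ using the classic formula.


Formula: EOQ = sqrt(2 * D * S / H)
Numerator: 2 * 3814 * 173 = 1319644
2DS/H = 1319644 / 4.0 = 329911.0
EOQ = sqrt(329911.0) = 574.4 units

574.4 units


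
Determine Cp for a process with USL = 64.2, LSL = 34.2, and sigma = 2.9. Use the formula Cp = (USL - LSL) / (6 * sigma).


Cp = (64.2 - 34.2) / (6 * 2.9)

1.72


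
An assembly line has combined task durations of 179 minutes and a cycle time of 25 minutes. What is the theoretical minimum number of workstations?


Formula: N_min = ceil(Sum of Task Times / Cycle Time)
N_min = ceil(179 min / 25 min) = ceil(7.16)
N_min = 8 stations

8


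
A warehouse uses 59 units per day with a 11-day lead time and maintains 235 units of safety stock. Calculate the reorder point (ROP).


Formula: ROP = (Daily Demand * Lead Time) + Safety Stock
Demand during lead time = 59 * 11 = 649 units
ROP = 649 + 235 = 884 units

884 units


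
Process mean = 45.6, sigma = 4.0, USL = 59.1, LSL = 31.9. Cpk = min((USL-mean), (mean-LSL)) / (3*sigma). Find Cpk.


Cpu = (59.1 - 45.6) / (3 * 4.0) = 1.13
Cpl = (45.6 - 31.9) / (3 * 4.0) = 1.14
Cpk = min(1.13, 1.14) = 1.13

1.13


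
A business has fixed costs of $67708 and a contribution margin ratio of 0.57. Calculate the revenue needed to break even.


Formula: BER = Fixed Costs / Contribution Margin Ratio
BER = $67708 / 0.57
BER = $118785.96 (to the nearest cent)

$118785.96


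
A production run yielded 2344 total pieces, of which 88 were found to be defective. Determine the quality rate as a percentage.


Formula: Quality Rate = Good Pieces / Total Pieces * 100
Good pieces = 2344 - 88 = 2256
QR = 2256 / 2344 * 100 = 96.2%

96.2%


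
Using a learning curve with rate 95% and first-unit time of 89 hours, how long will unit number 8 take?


Formula: T_n = T_1 * (learning_rate)^(log2(n)) where learning_rate = rate/100
Doublings = log2(8) = 3
T_n = 89 * 0.95^3
T_n = 89 * 0.8574 = 76.3 hours

76.3 hours


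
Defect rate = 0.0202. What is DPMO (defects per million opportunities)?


DPMO = defect_rate * 1000000 = 0.0202 * 1000000

20200


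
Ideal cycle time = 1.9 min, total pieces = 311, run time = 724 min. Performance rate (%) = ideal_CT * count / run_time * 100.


Formula: Performance = (Ideal CT * Total Count) / Run Time * 100
Ideal output time = 1.9 * 311 = 590.9 min
Performance = 590.9 / 724 * 100 = 81.6%

81.6%


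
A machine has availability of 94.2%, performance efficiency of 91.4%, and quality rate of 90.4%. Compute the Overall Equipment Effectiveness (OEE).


Formula: OEE = Availability * Performance * Quality / 10000
A * P = 94.2% * 91.4% / 100 = 86.1%
OEE = 86.1% * 90.4% / 100 = 77.8%

77.8%


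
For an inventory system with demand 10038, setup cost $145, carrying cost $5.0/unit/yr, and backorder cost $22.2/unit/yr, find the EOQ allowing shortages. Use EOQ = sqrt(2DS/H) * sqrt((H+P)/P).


Formula: EOQ* = sqrt(2DS/H) * sqrt((H+P)/P)
Base EOQ = sqrt(2*10038*145/5.0) = 763.02 units
Correction = sqrt((5.0+22.2)/22.2) = 1.1069
EOQ* = 763.02 * 1.1069 = 844.6 units

844.6 units


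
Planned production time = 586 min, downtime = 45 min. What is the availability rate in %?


Formula: Availability = (Planned Time - Downtime) / Planned Time * 100
Uptime = 586 - 45 = 541 min
Availability = 541 / 586 * 100 = 92.3%

92.3%


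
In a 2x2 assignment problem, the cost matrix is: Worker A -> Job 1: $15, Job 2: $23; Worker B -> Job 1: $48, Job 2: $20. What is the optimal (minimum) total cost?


Option 1: A->1 + B->2 = $15 + $20 = $35
Option 2: A->2 + B->1 = $23 + $48 = $71
Min cost = min($35, $71) = $35

$35


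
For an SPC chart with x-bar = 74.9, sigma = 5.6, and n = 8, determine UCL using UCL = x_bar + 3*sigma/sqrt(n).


UCL = 74.9 + 3 * 5.6 / sqrt(8)

80.84


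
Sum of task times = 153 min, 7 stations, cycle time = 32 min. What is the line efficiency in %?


Formula: Efficiency = Sum of Task Times / (N_stations * CT) * 100
Total station capacity = 7 stations * 32 min = 224 min
Efficiency = 153 / 224 * 100 = 68.3%

68.3%


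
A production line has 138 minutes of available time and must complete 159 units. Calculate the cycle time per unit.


Formula: CT = Available Time / Number of Units
CT = 138 min / 159 units
CT = 0.87 min/unit

0.87 min/unit


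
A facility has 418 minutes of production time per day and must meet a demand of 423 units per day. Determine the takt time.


Formula: Takt Time = Available Production Time / Customer Demand
Takt = 418 min/day / 423 units/day
Takt = 0.99 min/unit

0.99 min/unit


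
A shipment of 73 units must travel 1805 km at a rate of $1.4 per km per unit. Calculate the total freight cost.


TC = dist * cost * units = 1805 * 1.4 * 73 = $184471.00

$184471.00


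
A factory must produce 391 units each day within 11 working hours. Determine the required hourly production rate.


Formula: Production Rate = Daily Demand / Available Hours
Rate = 391 units/day / 11 hours/day
Rate = 35.5 units/hour

35.5 units/hour


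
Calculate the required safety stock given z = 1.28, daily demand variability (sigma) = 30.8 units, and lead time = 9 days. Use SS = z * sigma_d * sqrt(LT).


Formula: SS = z * sigma_d * sqrt(LT)
sqrt(LT) = sqrt(9) = 3.0
SS = 1.28 * 30.8 * 3.0
SS = 118.3 units

118.3 units


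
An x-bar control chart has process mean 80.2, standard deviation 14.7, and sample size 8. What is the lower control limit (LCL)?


LCL = 80.2 - 3 * 14.7 / sqrt(8)

64.61


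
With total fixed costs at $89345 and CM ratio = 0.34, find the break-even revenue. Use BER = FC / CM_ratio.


Formula: BER = Fixed Costs / Contribution Margin Ratio
BER = $89345 / 0.34
BER = $262779.41 (to the nearest cent)

$262779.41


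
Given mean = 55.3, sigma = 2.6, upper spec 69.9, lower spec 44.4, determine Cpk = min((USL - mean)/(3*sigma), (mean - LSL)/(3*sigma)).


Cpu = (69.9 - 55.3) / (3 * 2.6) = 1.87
Cpl = (55.3 - 44.4) / (3 * 2.6) = 1.4
Cpk = min(1.87, 1.4) = 1.4

1.4


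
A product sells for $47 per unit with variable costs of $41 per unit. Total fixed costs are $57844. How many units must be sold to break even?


Formula: BEQ = Fixed Costs / (Price - Variable Cost)
Contribution margin = $47 - $41 = $6/unit
BEQ = ceil($57844 / $6/unit) = ceil(9640.67) = 9641 units

9641 units


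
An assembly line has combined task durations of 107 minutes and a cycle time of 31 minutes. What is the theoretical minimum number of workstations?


Formula: N_min = ceil(Sum of Task Times / Cycle Time)
N_min = ceil(107 min / 31 min) = ceil(3.4516)
N_min = 4 stations

4


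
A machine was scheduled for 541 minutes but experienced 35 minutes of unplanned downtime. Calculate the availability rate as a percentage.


Formula: Availability = (Planned Time - Downtime) / Planned Time * 100
Uptime = 541 - 35 = 506 min
Availability = 506 / 541 * 100 = 93.5%

93.5%


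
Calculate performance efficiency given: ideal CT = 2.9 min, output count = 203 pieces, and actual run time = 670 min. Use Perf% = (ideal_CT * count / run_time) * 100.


Formula: Performance = (Ideal CT * Total Count) / Run Time * 100
Ideal output time = 2.9 * 203 = 588.7 min
Performance = 588.7 / 670 * 100 = 87.9%

87.9%


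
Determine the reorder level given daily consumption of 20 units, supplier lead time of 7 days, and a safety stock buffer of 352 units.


Formula: ROP = (Daily Demand * Lead Time) + Safety Stock
Demand during lead time = 20 * 7 = 140 units
ROP = 140 + 352 = 492 units

492 units


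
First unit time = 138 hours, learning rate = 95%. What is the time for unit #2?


Formula: T_n = T_1 * (learning_rate)^(log2(n)) where learning_rate = rate/100
Doublings = log2(2) = 1
T_n = 138 * 0.95^1
T_n = 138 * 0.95 = 131.1 hours

131.1 hours


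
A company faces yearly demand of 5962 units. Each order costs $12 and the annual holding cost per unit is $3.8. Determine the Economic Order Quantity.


Formula: EOQ = sqrt(2 * D * S / H)
Numerator: 2 * 5962 * 12 = 143088
2DS/H = 143088 / 3.8 = 37654.7
EOQ = sqrt(37654.7) = 194.0 units

194.0 units


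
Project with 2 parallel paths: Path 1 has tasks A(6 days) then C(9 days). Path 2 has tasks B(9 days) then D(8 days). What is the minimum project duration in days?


Path 1 = 6 + 9 = 15 days
Path 2 = 9 + 8 = 17 days
Duration = max(15, 17) = 17 days

17 days


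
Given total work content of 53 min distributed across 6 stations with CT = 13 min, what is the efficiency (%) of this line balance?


Formula: Efficiency = Sum of Task Times / (N_stations * CT) * 100
Total station capacity = 6 stations * 13 min = 78 min
Efficiency = 53 / 78 * 100 = 67.9%

67.9%


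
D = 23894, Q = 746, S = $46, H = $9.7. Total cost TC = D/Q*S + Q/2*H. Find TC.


TC = 23894/746 * 46 + 746/2 * 9.7

$5091.46


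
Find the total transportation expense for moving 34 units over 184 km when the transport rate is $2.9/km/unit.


TC = dist * cost * units = 184 * 2.9 * 34 = $18142.40

$18142.40


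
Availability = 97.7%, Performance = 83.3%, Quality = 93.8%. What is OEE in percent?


Formula: OEE = Availability * Performance * Quality / 10000
A * P = 97.7% * 83.3% / 100 = 81.38%
OEE = 81.38% * 93.8% / 100 = 76.3%

76.3%


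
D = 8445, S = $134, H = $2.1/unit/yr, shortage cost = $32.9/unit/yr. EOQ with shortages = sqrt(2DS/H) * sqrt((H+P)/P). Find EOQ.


Formula: EOQ* = sqrt(2DS/H) * sqrt((H+P)/P)
Base EOQ = sqrt(2*8445*134/2.1) = 1038.14 units
Correction = sqrt((2.1+32.9)/32.9) = 1.03142
EOQ* = 1038.14 * 1.03142 = 1070.8 units

1070.8 units


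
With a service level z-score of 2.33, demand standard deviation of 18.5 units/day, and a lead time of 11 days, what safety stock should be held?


Formula: SS = z * sigma_d * sqrt(LT)
sqrt(LT) = sqrt(11) = 3.3166
SS = 2.33 * 18.5 * 3.3166
SS = 143.0 units

143.0 units


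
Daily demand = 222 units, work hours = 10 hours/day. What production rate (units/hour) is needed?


Formula: Production Rate = Daily Demand / Available Hours
Rate = 222 units/day / 10 hours/day
Rate = 22.2 units/hour

22.2 units/hour


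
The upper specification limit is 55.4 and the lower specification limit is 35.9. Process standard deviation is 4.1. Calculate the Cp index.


Cp = (55.4 - 35.9) / (6 * 4.1)

0.79


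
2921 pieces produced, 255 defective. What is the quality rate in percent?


Formula: Quality Rate = Good Pieces / Total Pieces * 100
Good pieces = 2921 - 255 = 2666
QR = 2666 / 2921 * 100 = 91.3%

91.3%


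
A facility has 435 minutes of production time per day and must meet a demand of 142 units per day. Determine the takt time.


Formula: Takt Time = Available Production Time / Customer Demand
Takt = 435 min/day / 142 units/day
Takt = 3.06 min/unit

3.06 min/unit


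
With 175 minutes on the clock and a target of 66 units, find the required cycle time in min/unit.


Formula: CT = Available Time / Number of Units
CT = 175 min / 66 units
CT = 2.65 min/unit

2.65 min/unit


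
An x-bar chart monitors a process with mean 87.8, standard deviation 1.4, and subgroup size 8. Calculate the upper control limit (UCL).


UCL = 87.8 + 3 * 1.4 / sqrt(8)

89.28


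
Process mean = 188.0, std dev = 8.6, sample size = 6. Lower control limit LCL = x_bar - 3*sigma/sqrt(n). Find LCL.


LCL = 188.0 - 3 * 8.6 / sqrt(6)

177.47


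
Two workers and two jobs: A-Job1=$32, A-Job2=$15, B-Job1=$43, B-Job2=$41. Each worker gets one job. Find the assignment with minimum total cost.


Option 1: A->1 + B->2 = $32 + $41 = $73
Option 2: A->2 + B->1 = $15 + $43 = $58
Min cost = min($73, $58) = $58

$58


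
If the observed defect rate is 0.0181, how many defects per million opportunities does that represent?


DPMO = defect_rate * 1000000 = 0.0181 * 1000000

18100


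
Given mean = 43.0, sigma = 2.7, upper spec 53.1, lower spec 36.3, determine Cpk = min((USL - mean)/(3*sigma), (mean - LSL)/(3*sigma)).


Cpu = (53.1 - 43.0) / (3 * 2.7) = 1.25
Cpl = (43.0 - 36.3) / (3 * 2.7) = 0.83
Cpk = min(1.25, 0.83) = 0.83

0.83


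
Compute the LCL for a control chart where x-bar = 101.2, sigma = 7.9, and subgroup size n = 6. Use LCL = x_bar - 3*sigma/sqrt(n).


LCL = 101.2 - 3 * 7.9 / sqrt(6)

91.52


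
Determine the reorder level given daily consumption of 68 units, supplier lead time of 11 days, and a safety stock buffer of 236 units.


Formula: ROP = (Daily Demand * Lead Time) + Safety Stock
Demand during lead time = 68 * 11 = 748 units
ROP = 748 + 236 = 984 units

984 units


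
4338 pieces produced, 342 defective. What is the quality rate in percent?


Formula: Quality Rate = Good Pieces / Total Pieces * 100
Good pieces = 4338 - 342 = 3996
QR = 3996 / 4338 * 100 = 92.1%

92.1%


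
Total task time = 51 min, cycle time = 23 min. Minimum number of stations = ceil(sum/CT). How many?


Formula: N_min = ceil(Sum of Task Times / Cycle Time)
N_min = ceil(51 min / 23 min) = ceil(2.2174)
N_min = 3 stations

3


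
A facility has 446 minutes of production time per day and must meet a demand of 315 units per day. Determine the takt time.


Formula: Takt Time = Available Production Time / Customer Demand
Takt = 446 min/day / 315 units/day
Takt = 1.42 min/unit

1.42 min/unit


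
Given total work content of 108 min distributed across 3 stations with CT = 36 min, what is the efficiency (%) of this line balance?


Formula: Efficiency = Sum of Task Times / (N_stations * CT) * 100
Total station capacity = 3 stations * 36 min = 108 min
Efficiency = 108 / 108 * 100 = 100.0%

100.0%


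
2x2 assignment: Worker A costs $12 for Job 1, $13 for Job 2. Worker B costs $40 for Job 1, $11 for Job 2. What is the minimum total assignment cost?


Option 1: A->1 + B->2 = $12 + $11 = $23
Option 2: A->2 + B->1 = $13 + $40 = $53
Min cost = min($23, $53) = $23

$23


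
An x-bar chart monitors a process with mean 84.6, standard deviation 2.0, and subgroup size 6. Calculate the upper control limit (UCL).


UCL = 84.6 + 3 * 2.0 / sqrt(6)

87.05


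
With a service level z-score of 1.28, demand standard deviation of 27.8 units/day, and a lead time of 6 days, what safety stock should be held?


Formula: SS = z * sigma_d * sqrt(LT)
sqrt(LT) = sqrt(6) = 2.4495
SS = 1.28 * 27.8 * 2.4495
SS = 87.2 units

87.2 units


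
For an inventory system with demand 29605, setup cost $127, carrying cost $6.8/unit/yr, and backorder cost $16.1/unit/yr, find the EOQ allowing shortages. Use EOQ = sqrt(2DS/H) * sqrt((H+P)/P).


Formula: EOQ* = sqrt(2DS/H) * sqrt((H+P)/P)
Base EOQ = sqrt(2*29605*127/6.8) = 1051.59 units
Correction = sqrt((6.8+16.1)/16.1) = 1.19263
EOQ* = 1051.59 * 1.19263 = 1254.2 units

1254.2 units


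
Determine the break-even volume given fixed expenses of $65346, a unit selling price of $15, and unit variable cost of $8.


Formula: BEQ = Fixed Costs / (Price - Variable Cost)
Contribution margin = $15 - $8 = $7/unit
BEQ = ceil($65346 / $7/unit) = ceil(9335.14) = 9336 units

9336 units


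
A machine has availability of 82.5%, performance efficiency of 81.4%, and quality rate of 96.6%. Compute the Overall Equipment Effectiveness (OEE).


Formula: OEE = Availability * Performance * Quality / 10000
A * P = 82.5% * 81.4% / 100 = 67.16%
OEE = 67.16% * 96.6% / 100 = 64.9%

64.9%


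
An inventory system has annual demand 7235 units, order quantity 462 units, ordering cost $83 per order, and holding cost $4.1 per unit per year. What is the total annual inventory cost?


TC = 7235/462 * 83 + 462/2 * 4.1

$2246.89


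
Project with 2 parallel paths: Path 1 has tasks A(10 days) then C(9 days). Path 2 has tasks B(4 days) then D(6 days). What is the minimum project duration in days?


Path 1 = 10 + 9 = 19 days
Path 2 = 4 + 6 = 10 days
Duration = max(19, 10) = 19 days

19 days


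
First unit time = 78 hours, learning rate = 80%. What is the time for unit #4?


Formula: T_n = T_1 * (learning_rate)^(log2(n)) where learning_rate = rate/100
Doublings = log2(4) = 2
T_n = 78 * 0.8^2
T_n = 78 * 0.64 = 49.9 hours

49.9 hours


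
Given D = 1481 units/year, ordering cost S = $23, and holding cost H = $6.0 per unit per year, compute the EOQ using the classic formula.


Formula: EOQ = sqrt(2 * D * S / H)
Numerator: 2 * 1481 * 23 = 68126
2DS/H = 68126 / 6.0 = 11354.3
EOQ = sqrt(11354.3) = 106.6 units

106.6 units


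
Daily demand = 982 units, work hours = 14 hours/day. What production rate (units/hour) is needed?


Formula: Production Rate = Daily Demand / Available Hours
Rate = 982 units/day / 14 hours/day
Rate = 70.1 units/hour

70.1 units/hour


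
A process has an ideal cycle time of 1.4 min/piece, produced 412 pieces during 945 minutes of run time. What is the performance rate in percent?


Formula: Performance = (Ideal CT * Total Count) / Run Time * 100
Ideal output time = 1.4 * 412 = 576.8 min
Performance = 576.8 / 945 * 100 = 61.0%

61.0%


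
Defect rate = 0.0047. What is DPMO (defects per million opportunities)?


DPMO = defect_rate * 1000000 = 0.0047 * 1000000

4700


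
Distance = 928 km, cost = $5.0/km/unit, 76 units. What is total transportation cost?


TC = dist * cost * units = 928 * 5.0 * 76 = $352640.00

$352640.00


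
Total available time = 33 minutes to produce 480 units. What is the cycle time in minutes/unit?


Formula: CT = Available Time / Number of Units
CT = 33 min / 480 units
CT = 0.07 min/unit

0.07 min/unit


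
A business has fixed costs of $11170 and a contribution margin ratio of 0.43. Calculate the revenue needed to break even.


Formula: BER = Fixed Costs / Contribution Margin Ratio
BER = $11170 / 0.43
BER = $25976.74 (to the nearest cent)

$25976.74


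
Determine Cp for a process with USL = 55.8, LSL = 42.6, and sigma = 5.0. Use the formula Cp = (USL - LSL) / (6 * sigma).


Cp = (55.8 - 42.6) / (6 * 5.0)

0.44


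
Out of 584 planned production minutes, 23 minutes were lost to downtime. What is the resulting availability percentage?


Formula: Availability = (Planned Time - Downtime) / Planned Time * 100
Uptime = 584 - 23 = 561 min
Availability = 561 / 584 * 100 = 96.1%

96.1%


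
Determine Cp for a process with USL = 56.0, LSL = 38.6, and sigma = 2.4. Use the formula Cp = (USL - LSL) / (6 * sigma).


Cp = (56.0 - 38.6) / (6 * 2.4)

1.21


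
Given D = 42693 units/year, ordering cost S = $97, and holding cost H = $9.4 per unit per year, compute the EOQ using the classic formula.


Formula: EOQ = sqrt(2 * D * S / H)
Numerator: 2 * 42693 * 97 = 8282442
2DS/H = 8282442 / 9.4 = 881110.9
EOQ = sqrt(881110.9) = 938.7 units

938.7 units


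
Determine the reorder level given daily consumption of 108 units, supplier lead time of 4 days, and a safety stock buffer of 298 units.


Formula: ROP = (Daily Demand * Lead Time) + Safety Stock
Demand during lead time = 108 * 4 = 432 units
ROP = 432 + 298 = 730 units

730 units


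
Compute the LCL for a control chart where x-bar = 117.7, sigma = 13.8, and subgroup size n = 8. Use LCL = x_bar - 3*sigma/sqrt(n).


LCL = 117.7 - 3 * 13.8 / sqrt(8)

103.06


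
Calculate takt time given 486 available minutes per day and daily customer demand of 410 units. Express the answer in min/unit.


Formula: Takt Time = Available Production Time / Customer Demand
Takt = 486 min/day / 410 units/day
Takt = 1.19 min/unit

1.19 min/unit


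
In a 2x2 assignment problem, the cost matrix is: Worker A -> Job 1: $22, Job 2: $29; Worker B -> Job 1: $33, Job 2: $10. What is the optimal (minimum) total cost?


Option 1: A->1 + B->2 = $22 + $10 = $32
Option 2: A->2 + B->1 = $29 + $33 = $62
Min cost = min($32, $62) = $32

$32


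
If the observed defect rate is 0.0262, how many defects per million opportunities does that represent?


DPMO = defect_rate * 1000000 = 0.0262 * 1000000

26200


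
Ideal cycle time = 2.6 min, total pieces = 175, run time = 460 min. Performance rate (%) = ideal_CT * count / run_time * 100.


Formula: Performance = (Ideal CT * Total Count) / Run Time * 100
Ideal output time = 2.6 * 175 = 455.0 min
Performance = 455.0 / 460 * 100 = 98.9%

98.9%


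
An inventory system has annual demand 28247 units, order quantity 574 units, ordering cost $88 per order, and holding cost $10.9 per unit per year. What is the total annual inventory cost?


TC = 28247/574 * 88 + 574/2 * 10.9

$7458.85


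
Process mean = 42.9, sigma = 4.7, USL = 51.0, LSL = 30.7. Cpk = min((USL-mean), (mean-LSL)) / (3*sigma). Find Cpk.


Cpu = (51.0 - 42.9) / (3 * 4.7) = 0.57
Cpl = (42.9 - 30.7) / (3 * 4.7) = 0.87
Cpk = min(0.57, 0.87) = 0.57

0.57


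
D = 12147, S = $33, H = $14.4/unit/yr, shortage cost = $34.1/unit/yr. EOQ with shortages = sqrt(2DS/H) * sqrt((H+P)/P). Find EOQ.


Formula: EOQ* = sqrt(2DS/H) * sqrt((H+P)/P)
Base EOQ = sqrt(2*12147*33/14.4) = 235.95 units
Correction = sqrt((14.4+34.1)/34.1) = 1.1926
EOQ* = 235.95 * 1.1926 = 281.4 units

281.4 units


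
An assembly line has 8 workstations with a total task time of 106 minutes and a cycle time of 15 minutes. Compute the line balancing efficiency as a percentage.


Formula: Efficiency = Sum of Task Times / (N_stations * CT) * 100
Total station capacity = 8 stations * 15 min = 120 min
Efficiency = 106 / 120 * 100 = 88.3%

88.3%


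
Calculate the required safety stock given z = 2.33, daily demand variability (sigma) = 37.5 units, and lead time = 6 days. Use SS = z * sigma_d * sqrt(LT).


Formula: SS = z * sigma_d * sqrt(LT)
sqrt(LT) = sqrt(6) = 2.4495
SS = 2.33 * 37.5 * 2.4495
SS = 214.0 units

214.0 units


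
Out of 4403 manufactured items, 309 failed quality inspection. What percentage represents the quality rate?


Formula: Quality Rate = Good Pieces / Total Pieces * 100
Good pieces = 4403 - 309 = 4094
QR = 4094 / 4403 * 100 = 93.0%

93.0%


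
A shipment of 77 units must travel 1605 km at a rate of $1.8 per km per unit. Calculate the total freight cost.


TC = dist * cost * units = 1605 * 1.8 * 77 = $222453.00

$222453.00


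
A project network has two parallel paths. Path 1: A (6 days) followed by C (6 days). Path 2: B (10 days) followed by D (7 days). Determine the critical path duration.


Path 1 = 6 + 6 = 12 days
Path 2 = 10 + 7 = 17 days
Duration = max(12, 17) = 17 days

17 days


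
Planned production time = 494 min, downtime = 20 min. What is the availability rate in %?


Formula: Availability = (Planned Time - Downtime) / Planned Time * 100
Uptime = 494 - 20 = 474 min
Availability = 474 / 494 * 100 = 96.0%

96.0%


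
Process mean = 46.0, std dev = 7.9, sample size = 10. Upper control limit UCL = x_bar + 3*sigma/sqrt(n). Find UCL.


UCL = 46.0 + 3 * 7.9 / sqrt(10)

53.49


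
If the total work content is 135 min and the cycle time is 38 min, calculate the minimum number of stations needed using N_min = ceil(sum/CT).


Formula: N_min = ceil(Sum of Task Times / Cycle Time)
N_min = ceil(135 min / 38 min) = ceil(3.5526)
N_min = 4 stations

4


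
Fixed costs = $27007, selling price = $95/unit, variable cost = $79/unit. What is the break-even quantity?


Formula: BEQ = Fixed Costs / (Price - Variable Cost)
Contribution margin = $95 - $79 = $16/unit
BEQ = ceil($27007 / $16/unit) = ceil(1687.94) = 1688 units

1688 units


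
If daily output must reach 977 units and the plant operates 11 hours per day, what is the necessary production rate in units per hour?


Formula: Production Rate = Daily Demand / Available Hours
Rate = 977 units/day / 11 hours/day
Rate = 88.8 units/hour

88.8 units/hour


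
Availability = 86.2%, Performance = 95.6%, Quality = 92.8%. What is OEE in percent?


Formula: OEE = Availability * Performance * Quality / 10000
A * P = 86.2% * 95.6% / 100 = 82.41%
OEE = 82.41% * 92.8% / 100 = 76.5%

76.5%


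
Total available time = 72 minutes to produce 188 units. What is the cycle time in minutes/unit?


Formula: CT = Available Time / Number of Units
CT = 72 min / 188 units
CT = 0.38 min/unit

0.38 min/unit


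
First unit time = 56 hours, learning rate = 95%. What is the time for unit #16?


Formula: T_n = T_1 * (learning_rate)^(log2(n)) where learning_rate = rate/100
Doublings = log2(16) = 4
T_n = 56 * 0.95^4
T_n = 56 * 0.8145 = 45.6 hours

45.6 hours


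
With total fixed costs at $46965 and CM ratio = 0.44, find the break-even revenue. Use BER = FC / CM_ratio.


Formula: BER = Fixed Costs / Contribution Margin Ratio
BER = $46965 / 0.44
BER = $106738.64 (to the nearest cent)

$106738.64


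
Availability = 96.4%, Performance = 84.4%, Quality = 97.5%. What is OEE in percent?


Formula: OEE = Availability * Performance * Quality / 10000
A * P = 96.4% * 84.4% / 100 = 81.36%
OEE = 81.36% * 97.5% / 100 = 79.3%

79.3%


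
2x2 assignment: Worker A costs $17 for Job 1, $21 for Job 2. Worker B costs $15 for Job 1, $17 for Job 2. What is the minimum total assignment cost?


Option 1: A->1 + B->2 = $17 + $17 = $34
Option 2: A->2 + B->1 = $21 + $15 = $36
Min cost = min($34, $36) = $34

$34


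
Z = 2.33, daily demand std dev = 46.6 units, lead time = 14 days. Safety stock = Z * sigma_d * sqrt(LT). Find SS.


Formula: SS = z * sigma_d * sqrt(LT)
sqrt(LT) = sqrt(14) = 3.7417
SS = 2.33 * 46.6 * 3.7417
SS = 406.3 units

406.3 units


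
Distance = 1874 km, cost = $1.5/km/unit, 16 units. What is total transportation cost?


TC = dist * cost * units = 1874 * 1.5 * 16 = $44976.00

$44976.00


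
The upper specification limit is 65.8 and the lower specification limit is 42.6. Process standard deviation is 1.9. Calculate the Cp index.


Cp = (65.8 - 42.6) / (6 * 1.9)

2.04


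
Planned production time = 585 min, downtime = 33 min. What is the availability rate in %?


Formula: Availability = (Planned Time - Downtime) / Planned Time * 100
Uptime = 585 - 33 = 552 min
Availability = 552 / 585 * 100 = 94.4%

94.4%


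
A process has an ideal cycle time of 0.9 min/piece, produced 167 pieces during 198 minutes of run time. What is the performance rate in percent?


Formula: Performance = (Ideal CT * Total Count) / Run Time * 100
Ideal output time = 0.9 * 167 = 150.3 min
Performance = 150.3 / 198 * 100 = 75.9%

75.9%


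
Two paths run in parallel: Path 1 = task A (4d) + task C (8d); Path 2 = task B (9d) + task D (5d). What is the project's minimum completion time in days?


Path 1 = 4 + 8 = 12 days
Path 2 = 9 + 5 = 14 days
Duration = max(12, 14) = 14 days

14 days


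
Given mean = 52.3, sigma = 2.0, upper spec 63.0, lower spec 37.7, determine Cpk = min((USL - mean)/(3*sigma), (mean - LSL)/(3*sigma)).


Cpu = (63.0 - 52.3) / (3 * 2.0) = 1.78
Cpl = (52.3 - 37.7) / (3 * 2.0) = 2.43
Cpk = min(1.78, 2.43) = 1.78

1.78


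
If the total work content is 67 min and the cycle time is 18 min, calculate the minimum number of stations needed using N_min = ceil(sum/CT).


Formula: N_min = ceil(Sum of Task Times / Cycle Time)
N_min = ceil(67 min / 18 min) = ceil(3.7222)
N_min = 4 stations

4


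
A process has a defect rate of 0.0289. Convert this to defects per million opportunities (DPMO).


DPMO = defect_rate * 1000000 = 0.0289 * 1000000

28900


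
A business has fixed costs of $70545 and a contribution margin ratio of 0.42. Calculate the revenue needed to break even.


Formula: BER = Fixed Costs / Contribution Margin Ratio
BER = $70545 / 0.42
BER = $167964.29 (to the nearest cent)

$167964.29


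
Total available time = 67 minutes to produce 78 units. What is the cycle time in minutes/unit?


Formula: CT = Available Time / Number of Units
CT = 67 min / 78 units
CT = 0.86 min/unit

0.86 min/unit


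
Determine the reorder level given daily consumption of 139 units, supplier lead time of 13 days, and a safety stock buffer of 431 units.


Formula: ROP = (Daily Demand * Lead Time) + Safety Stock
Demand during lead time = 139 * 13 = 1807 units
ROP = 1807 + 431 = 2238 units

2238 units


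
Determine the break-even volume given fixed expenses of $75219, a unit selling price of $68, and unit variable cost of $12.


Formula: BEQ = Fixed Costs / (Price - Variable Cost)
Contribution margin = $68 - $12 = $56/unit
BEQ = ceil($75219 / $56/unit) = ceil(1343.2) = 1344 units

1344 units


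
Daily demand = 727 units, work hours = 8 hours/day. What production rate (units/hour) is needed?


Formula: Production Rate = Daily Demand / Available Hours
Rate = 727 units/day / 8 hours/day
Rate = 90.9 units/hour

90.9 units/hour


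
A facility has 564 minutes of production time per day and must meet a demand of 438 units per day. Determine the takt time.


Formula: Takt Time = Available Production Time / Customer Demand
Takt = 564 min/day / 438 units/day
Takt = 1.29 min/unit

1.29 min/unit


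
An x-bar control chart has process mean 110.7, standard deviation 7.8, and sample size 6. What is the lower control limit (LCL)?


LCL = 110.7 - 3 * 7.8 / sqrt(6)

101.15


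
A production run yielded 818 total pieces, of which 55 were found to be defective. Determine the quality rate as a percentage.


Formula: Quality Rate = Good Pieces / Total Pieces * 100
Good pieces = 818 - 55 = 763
QR = 763 / 818 * 100 = 93.3%

93.3%


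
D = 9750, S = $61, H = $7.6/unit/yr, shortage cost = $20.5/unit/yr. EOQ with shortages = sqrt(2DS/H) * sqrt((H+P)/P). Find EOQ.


Formula: EOQ* = sqrt(2DS/H) * sqrt((H+P)/P)
Base EOQ = sqrt(2*9750*61/7.6) = 395.62 units
Correction = sqrt((7.6+20.5)/20.5) = 1.17078
EOQ* = 395.62 * 1.17078 = 463.2 units

463.2 units


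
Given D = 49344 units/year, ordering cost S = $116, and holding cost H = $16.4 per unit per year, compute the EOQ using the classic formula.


Formula: EOQ = sqrt(2 * D * S / H)
Numerator: 2 * 49344 * 116 = 11447808
2DS/H = 11447808 / 16.4 = 698037.1
EOQ = sqrt(698037.1) = 835.5 units

835.5 units


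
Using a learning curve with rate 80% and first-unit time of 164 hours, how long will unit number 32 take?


Formula: T_n = T_1 * (learning_rate)^(log2(n)) where learning_rate = rate/100
Doublings = log2(32) = 5
T_n = 164 * 0.8^5
T_n = 164 * 0.3277 = 53.7 hours

53.7 hours


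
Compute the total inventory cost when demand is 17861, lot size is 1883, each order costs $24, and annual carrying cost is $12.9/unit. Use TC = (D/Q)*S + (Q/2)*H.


TC = 17861/1883 * 24 + 1883/2 * 12.9

$12373.00


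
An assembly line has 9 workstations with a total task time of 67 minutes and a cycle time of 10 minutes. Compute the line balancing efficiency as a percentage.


Formula: Efficiency = Sum of Task Times / (N_stations * CT) * 100
Total station capacity = 9 stations * 10 min = 90 min
Efficiency = 67 / 90 * 100 = 74.4%

74.4%
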